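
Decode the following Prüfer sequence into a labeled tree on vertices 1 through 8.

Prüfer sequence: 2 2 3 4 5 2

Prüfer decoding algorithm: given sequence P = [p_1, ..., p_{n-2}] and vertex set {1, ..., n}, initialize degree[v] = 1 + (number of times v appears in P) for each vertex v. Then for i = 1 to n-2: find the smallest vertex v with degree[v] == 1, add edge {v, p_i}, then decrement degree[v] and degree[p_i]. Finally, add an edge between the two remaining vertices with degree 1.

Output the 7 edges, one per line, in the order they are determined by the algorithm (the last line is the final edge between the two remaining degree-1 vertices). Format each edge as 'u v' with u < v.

Answer: 1 2
2 6
3 7
3 4
4 5
2 5
2 8

Derivation:
Initial degrees: {1:1, 2:4, 3:2, 4:2, 5:2, 6:1, 7:1, 8:1}
Step 1: smallest deg-1 vertex = 1, p_1 = 2. Add edge {1,2}. Now deg[1]=0, deg[2]=3.
Step 2: smallest deg-1 vertex = 6, p_2 = 2. Add edge {2,6}. Now deg[6]=0, deg[2]=2.
Step 3: smallest deg-1 vertex = 7, p_3 = 3. Add edge {3,7}. Now deg[7]=0, deg[3]=1.
Step 4: smallest deg-1 vertex = 3, p_4 = 4. Add edge {3,4}. Now deg[3]=0, deg[4]=1.
Step 5: smallest deg-1 vertex = 4, p_5 = 5. Add edge {4,5}. Now deg[4]=0, deg[5]=1.
Step 6: smallest deg-1 vertex = 5, p_6 = 2. Add edge {2,5}. Now deg[5]=0, deg[2]=1.
Final: two remaining deg-1 vertices are 2, 8. Add edge {2,8}.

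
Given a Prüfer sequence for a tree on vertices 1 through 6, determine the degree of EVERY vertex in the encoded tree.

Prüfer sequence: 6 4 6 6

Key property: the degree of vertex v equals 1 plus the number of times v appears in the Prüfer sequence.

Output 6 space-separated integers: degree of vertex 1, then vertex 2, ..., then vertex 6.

p_1 = 6: count[6] becomes 1
p_2 = 4: count[4] becomes 1
p_3 = 6: count[6] becomes 2
p_4 = 6: count[6] becomes 3
Degrees (1 + count): deg[1]=1+0=1, deg[2]=1+0=1, deg[3]=1+0=1, deg[4]=1+1=2, deg[5]=1+0=1, deg[6]=1+3=4

Answer: 1 1 1 2 1 4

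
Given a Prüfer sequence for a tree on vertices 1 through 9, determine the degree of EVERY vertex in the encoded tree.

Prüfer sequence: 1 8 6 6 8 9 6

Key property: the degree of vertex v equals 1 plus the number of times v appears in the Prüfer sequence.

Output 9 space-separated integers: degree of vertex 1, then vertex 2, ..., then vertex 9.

p_1 = 1: count[1] becomes 1
p_2 = 8: count[8] becomes 1
p_3 = 6: count[6] becomes 1
p_4 = 6: count[6] becomes 2
p_5 = 8: count[8] becomes 2
p_6 = 9: count[9] becomes 1
p_7 = 6: count[6] becomes 3
Degrees (1 + count): deg[1]=1+1=2, deg[2]=1+0=1, deg[3]=1+0=1, deg[4]=1+0=1, deg[5]=1+0=1, deg[6]=1+3=4, deg[7]=1+0=1, deg[8]=1+2=3, deg[9]=1+1=2

Answer: 2 1 1 1 1 4 1 3 2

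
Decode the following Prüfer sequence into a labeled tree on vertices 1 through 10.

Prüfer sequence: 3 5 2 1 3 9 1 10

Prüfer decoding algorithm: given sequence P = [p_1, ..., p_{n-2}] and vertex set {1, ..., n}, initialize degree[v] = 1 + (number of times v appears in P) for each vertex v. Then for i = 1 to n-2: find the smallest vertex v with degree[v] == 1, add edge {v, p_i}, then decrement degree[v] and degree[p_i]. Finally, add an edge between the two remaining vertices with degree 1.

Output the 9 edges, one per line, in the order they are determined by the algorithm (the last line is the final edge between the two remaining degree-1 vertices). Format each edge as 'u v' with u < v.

Initial degrees: {1:3, 2:2, 3:3, 4:1, 5:2, 6:1, 7:1, 8:1, 9:2, 10:2}
Step 1: smallest deg-1 vertex = 4, p_1 = 3. Add edge {3,4}. Now deg[4]=0, deg[3]=2.
Step 2: smallest deg-1 vertex = 6, p_2 = 5. Add edge {5,6}. Now deg[6]=0, deg[5]=1.
Step 3: smallest deg-1 vertex = 5, p_3 = 2. Add edge {2,5}. Now deg[5]=0, deg[2]=1.
Step 4: smallest deg-1 vertex = 2, p_4 = 1. Add edge {1,2}. Now deg[2]=0, deg[1]=2.
Step 5: smallest deg-1 vertex = 7, p_5 = 3. Add edge {3,7}. Now deg[7]=0, deg[3]=1.
Step 6: smallest deg-1 vertex = 3, p_6 = 9. Add edge {3,9}. Now deg[3]=0, deg[9]=1.
Step 7: smallest deg-1 vertex = 8, p_7 = 1. Add edge {1,8}. Now deg[8]=0, deg[1]=1.
Step 8: smallest deg-1 vertex = 1, p_8 = 10. Add edge {1,10}. Now deg[1]=0, deg[10]=1.
Final: two remaining deg-1 vertices are 9, 10. Add edge {9,10}.

Answer: 3 4
5 6
2 5
1 2
3 7
3 9
1 8
1 10
9 10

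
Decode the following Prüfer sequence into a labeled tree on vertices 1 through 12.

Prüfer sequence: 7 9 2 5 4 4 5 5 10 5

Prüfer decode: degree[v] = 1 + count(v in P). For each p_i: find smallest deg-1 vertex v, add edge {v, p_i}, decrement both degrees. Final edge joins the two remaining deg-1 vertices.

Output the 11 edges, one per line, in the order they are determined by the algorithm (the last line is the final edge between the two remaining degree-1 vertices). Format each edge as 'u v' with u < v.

Answer: 1 7
3 9
2 6
2 5
4 7
4 8
4 5
5 9
10 11
5 10
5 12

Derivation:
Initial degrees: {1:1, 2:2, 3:1, 4:3, 5:5, 6:1, 7:2, 8:1, 9:2, 10:2, 11:1, 12:1}
Step 1: smallest deg-1 vertex = 1, p_1 = 7. Add edge {1,7}. Now deg[1]=0, deg[7]=1.
Step 2: smallest deg-1 vertex = 3, p_2 = 9. Add edge {3,9}. Now deg[3]=0, deg[9]=1.
Step 3: smallest deg-1 vertex = 6, p_3 = 2. Add edge {2,6}. Now deg[6]=0, deg[2]=1.
Step 4: smallest deg-1 vertex = 2, p_4 = 5. Add edge {2,5}. Now deg[2]=0, deg[5]=4.
Step 5: smallest deg-1 vertex = 7, p_5 = 4. Add edge {4,7}. Now deg[7]=0, deg[4]=2.
Step 6: smallest deg-1 vertex = 8, p_6 = 4. Add edge {4,8}. Now deg[8]=0, deg[4]=1.
Step 7: smallest deg-1 vertex = 4, p_7 = 5. Add edge {4,5}. Now deg[4]=0, deg[5]=3.
Step 8: smallest deg-1 vertex = 9, p_8 = 5. Add edge {5,9}. Now deg[9]=0, deg[5]=2.
Step 9: smallest deg-1 vertex = 11, p_9 = 10. Add edge {10,11}. Now deg[11]=0, deg[10]=1.
Step 10: smallest deg-1 vertex = 10, p_10 = 5. Add edge {5,10}. Now deg[10]=0, deg[5]=1.
Final: two remaining deg-1 vertices are 5, 12. Add edge {5,12}.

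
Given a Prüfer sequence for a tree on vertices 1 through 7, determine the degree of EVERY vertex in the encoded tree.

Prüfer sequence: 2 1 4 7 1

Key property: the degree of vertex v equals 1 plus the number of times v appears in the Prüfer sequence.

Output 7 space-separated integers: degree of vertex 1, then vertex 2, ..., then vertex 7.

Answer: 3 2 1 2 1 1 2

Derivation:
p_1 = 2: count[2] becomes 1
p_2 = 1: count[1] becomes 1
p_3 = 4: count[4] becomes 1
p_4 = 7: count[7] becomes 1
p_5 = 1: count[1] becomes 2
Degrees (1 + count): deg[1]=1+2=3, deg[2]=1+1=2, deg[3]=1+0=1, deg[4]=1+1=2, deg[5]=1+0=1, deg[6]=1+0=1, deg[7]=1+1=2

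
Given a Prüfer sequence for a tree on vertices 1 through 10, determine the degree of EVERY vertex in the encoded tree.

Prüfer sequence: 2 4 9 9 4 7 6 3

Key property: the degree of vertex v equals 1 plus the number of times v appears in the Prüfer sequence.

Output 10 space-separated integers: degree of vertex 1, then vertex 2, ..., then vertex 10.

p_1 = 2: count[2] becomes 1
p_2 = 4: count[4] becomes 1
p_3 = 9: count[9] becomes 1
p_4 = 9: count[9] becomes 2
p_5 = 4: count[4] becomes 2
p_6 = 7: count[7] becomes 1
p_7 = 6: count[6] becomes 1
p_8 = 3: count[3] becomes 1
Degrees (1 + count): deg[1]=1+0=1, deg[2]=1+1=2, deg[3]=1+1=2, deg[4]=1+2=3, deg[5]=1+0=1, deg[6]=1+1=2, deg[7]=1+1=2, deg[8]=1+0=1, deg[9]=1+2=3, deg[10]=1+0=1

Answer: 1 2 2 3 1 2 2 1 3 1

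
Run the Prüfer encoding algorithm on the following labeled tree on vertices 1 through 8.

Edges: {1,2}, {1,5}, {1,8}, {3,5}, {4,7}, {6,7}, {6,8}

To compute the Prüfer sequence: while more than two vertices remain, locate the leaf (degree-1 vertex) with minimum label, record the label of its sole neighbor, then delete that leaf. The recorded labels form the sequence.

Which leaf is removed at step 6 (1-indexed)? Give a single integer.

Answer: 7

Derivation:
Step 1: current leaves = {2,3,4}. Remove leaf 2 (neighbor: 1).
Step 2: current leaves = {3,4}. Remove leaf 3 (neighbor: 5).
Step 3: current leaves = {4,5}. Remove leaf 4 (neighbor: 7).
Step 4: current leaves = {5,7}. Remove leaf 5 (neighbor: 1).
Step 5: current leaves = {1,7}. Remove leaf 1 (neighbor: 8).
Step 6: current leaves = {7,8}. Remove leaf 7 (neighbor: 6).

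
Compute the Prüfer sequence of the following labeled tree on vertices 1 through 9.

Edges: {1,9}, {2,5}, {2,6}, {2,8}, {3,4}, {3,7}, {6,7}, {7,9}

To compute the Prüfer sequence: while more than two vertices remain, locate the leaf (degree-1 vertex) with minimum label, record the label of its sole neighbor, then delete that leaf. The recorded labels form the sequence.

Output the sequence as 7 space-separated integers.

Step 1: leaves = {1,4,5,8}. Remove smallest leaf 1, emit neighbor 9.
Step 2: leaves = {4,5,8,9}. Remove smallest leaf 4, emit neighbor 3.
Step 3: leaves = {3,5,8,9}. Remove smallest leaf 3, emit neighbor 7.
Step 4: leaves = {5,8,9}. Remove smallest leaf 5, emit neighbor 2.
Step 5: leaves = {8,9}. Remove smallest leaf 8, emit neighbor 2.
Step 6: leaves = {2,9}. Remove smallest leaf 2, emit neighbor 6.
Step 7: leaves = {6,9}. Remove smallest leaf 6, emit neighbor 7.
Done: 2 vertices remain (7, 9). Sequence = [9 3 7 2 2 6 7]

Answer: 9 3 7 2 2 6 7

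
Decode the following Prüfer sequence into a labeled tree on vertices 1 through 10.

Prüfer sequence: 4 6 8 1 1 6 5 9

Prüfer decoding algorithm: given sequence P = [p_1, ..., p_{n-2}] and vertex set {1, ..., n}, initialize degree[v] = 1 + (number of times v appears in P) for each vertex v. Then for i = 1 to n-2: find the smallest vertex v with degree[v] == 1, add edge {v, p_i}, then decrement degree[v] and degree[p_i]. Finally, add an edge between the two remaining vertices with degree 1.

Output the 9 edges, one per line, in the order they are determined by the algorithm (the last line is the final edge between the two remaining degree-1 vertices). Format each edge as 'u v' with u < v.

Initial degrees: {1:3, 2:1, 3:1, 4:2, 5:2, 6:3, 7:1, 8:2, 9:2, 10:1}
Step 1: smallest deg-1 vertex = 2, p_1 = 4. Add edge {2,4}. Now deg[2]=0, deg[4]=1.
Step 2: smallest deg-1 vertex = 3, p_2 = 6. Add edge {3,6}. Now deg[3]=0, deg[6]=2.
Step 3: smallest deg-1 vertex = 4, p_3 = 8. Add edge {4,8}. Now deg[4]=0, deg[8]=1.
Step 4: smallest deg-1 vertex = 7, p_4 = 1. Add edge {1,7}. Now deg[7]=0, deg[1]=2.
Step 5: smallest deg-1 vertex = 8, p_5 = 1. Add edge {1,8}. Now deg[8]=0, deg[1]=1.
Step 6: smallest deg-1 vertex = 1, p_6 = 6. Add edge {1,6}. Now deg[1]=0, deg[6]=1.
Step 7: smallest deg-1 vertex = 6, p_7 = 5. Add edge {5,6}. Now deg[6]=0, deg[5]=1.
Step 8: smallest deg-1 vertex = 5, p_8 = 9. Add edge {5,9}. Now deg[5]=0, deg[9]=1.
Final: two remaining deg-1 vertices are 9, 10. Add edge {9,10}.

Answer: 2 4
3 6
4 8
1 7
1 8
1 6
5 6
5 9
9 10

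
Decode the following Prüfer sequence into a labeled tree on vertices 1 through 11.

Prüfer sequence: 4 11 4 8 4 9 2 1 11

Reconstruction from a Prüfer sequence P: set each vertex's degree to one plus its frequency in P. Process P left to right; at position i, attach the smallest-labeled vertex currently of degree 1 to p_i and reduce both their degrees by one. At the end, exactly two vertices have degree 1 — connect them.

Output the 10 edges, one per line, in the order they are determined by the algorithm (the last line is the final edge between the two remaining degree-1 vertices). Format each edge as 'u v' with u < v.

Initial degrees: {1:2, 2:2, 3:1, 4:4, 5:1, 6:1, 7:1, 8:2, 9:2, 10:1, 11:3}
Step 1: smallest deg-1 vertex = 3, p_1 = 4. Add edge {3,4}. Now deg[3]=0, deg[4]=3.
Step 2: smallest deg-1 vertex = 5, p_2 = 11. Add edge {5,11}. Now deg[5]=0, deg[11]=2.
Step 3: smallest deg-1 vertex = 6, p_3 = 4. Add edge {4,6}. Now deg[6]=0, deg[4]=2.
Step 4: smallest deg-1 vertex = 7, p_4 = 8. Add edge {7,8}. Now deg[7]=0, deg[8]=1.
Step 5: smallest deg-1 vertex = 8, p_5 = 4. Add edge {4,8}. Now deg[8]=0, deg[4]=1.
Step 6: smallest deg-1 vertex = 4, p_6 = 9. Add edge {4,9}. Now deg[4]=0, deg[9]=1.
Step 7: smallest deg-1 vertex = 9, p_7 = 2. Add edge {2,9}. Now deg[9]=0, deg[2]=1.
Step 8: smallest deg-1 vertex = 2, p_8 = 1. Add edge {1,2}. Now deg[2]=0, deg[1]=1.
Step 9: smallest deg-1 vertex = 1, p_9 = 11. Add edge {1,11}. Now deg[1]=0, deg[11]=1.
Final: two remaining deg-1 vertices are 10, 11. Add edge {10,11}.

Answer: 3 4
5 11
4 6
7 8
4 8
4 9
2 9
1 2
1 11
10 11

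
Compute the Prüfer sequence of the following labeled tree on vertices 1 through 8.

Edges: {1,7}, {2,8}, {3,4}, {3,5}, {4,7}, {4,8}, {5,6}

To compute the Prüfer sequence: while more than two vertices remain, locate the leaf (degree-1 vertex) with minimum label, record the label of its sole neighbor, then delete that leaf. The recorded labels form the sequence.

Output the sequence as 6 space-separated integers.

Step 1: leaves = {1,2,6}. Remove smallest leaf 1, emit neighbor 7.
Step 2: leaves = {2,6,7}. Remove smallest leaf 2, emit neighbor 8.
Step 3: leaves = {6,7,8}. Remove smallest leaf 6, emit neighbor 5.
Step 4: leaves = {5,7,8}. Remove smallest leaf 5, emit neighbor 3.
Step 5: leaves = {3,7,8}. Remove smallest leaf 3, emit neighbor 4.
Step 6: leaves = {7,8}. Remove smallest leaf 7, emit neighbor 4.
Done: 2 vertices remain (4, 8). Sequence = [7 8 5 3 4 4]

Answer: 7 8 5 3 4 4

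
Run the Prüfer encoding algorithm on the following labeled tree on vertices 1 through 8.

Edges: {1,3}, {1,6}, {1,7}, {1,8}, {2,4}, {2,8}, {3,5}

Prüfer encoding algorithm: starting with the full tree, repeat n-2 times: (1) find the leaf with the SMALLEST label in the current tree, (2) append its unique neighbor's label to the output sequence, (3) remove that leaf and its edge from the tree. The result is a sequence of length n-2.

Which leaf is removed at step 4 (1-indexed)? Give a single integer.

Answer: 3

Derivation:
Step 1: current leaves = {4,5,6,7}. Remove leaf 4 (neighbor: 2).
Step 2: current leaves = {2,5,6,7}. Remove leaf 2 (neighbor: 8).
Step 3: current leaves = {5,6,7,8}. Remove leaf 5 (neighbor: 3).
Step 4: current leaves = {3,6,7,8}. Remove leaf 3 (neighbor: 1).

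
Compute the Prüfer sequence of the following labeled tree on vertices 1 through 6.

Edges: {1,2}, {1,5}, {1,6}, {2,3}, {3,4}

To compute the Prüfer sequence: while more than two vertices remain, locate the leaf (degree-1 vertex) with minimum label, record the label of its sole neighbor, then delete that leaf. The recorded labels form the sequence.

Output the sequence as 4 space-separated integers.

Step 1: leaves = {4,5,6}. Remove smallest leaf 4, emit neighbor 3.
Step 2: leaves = {3,5,6}. Remove smallest leaf 3, emit neighbor 2.
Step 3: leaves = {2,5,6}. Remove smallest leaf 2, emit neighbor 1.
Step 4: leaves = {5,6}. Remove smallest leaf 5, emit neighbor 1.
Done: 2 vertices remain (1, 6). Sequence = [3 2 1 1]

Answer: 3 2 1 1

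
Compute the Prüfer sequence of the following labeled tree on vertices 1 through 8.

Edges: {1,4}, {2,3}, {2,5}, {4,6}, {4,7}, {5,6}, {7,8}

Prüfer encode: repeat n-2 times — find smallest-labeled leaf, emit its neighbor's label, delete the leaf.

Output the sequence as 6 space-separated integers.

Step 1: leaves = {1,3,8}. Remove smallest leaf 1, emit neighbor 4.
Step 2: leaves = {3,8}. Remove smallest leaf 3, emit neighbor 2.
Step 3: leaves = {2,8}. Remove smallest leaf 2, emit neighbor 5.
Step 4: leaves = {5,8}. Remove smallest leaf 5, emit neighbor 6.
Step 5: leaves = {6,8}. Remove smallest leaf 6, emit neighbor 4.
Step 6: leaves = {4,8}. Remove smallest leaf 4, emit neighbor 7.
Done: 2 vertices remain (7, 8). Sequence = [4 2 5 6 4 7]

Answer: 4 2 5 6 4 7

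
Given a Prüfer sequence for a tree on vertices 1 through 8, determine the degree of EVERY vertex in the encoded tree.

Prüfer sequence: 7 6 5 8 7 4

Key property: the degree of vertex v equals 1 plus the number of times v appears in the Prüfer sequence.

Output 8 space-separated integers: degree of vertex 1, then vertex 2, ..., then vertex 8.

Answer: 1 1 1 2 2 2 3 2

Derivation:
p_1 = 7: count[7] becomes 1
p_2 = 6: count[6] becomes 1
p_3 = 5: count[5] becomes 1
p_4 = 8: count[8] becomes 1
p_5 = 7: count[7] becomes 2
p_6 = 4: count[4] becomes 1
Degrees (1 + count): deg[1]=1+0=1, deg[2]=1+0=1, deg[3]=1+0=1, deg[4]=1+1=2, deg[5]=1+1=2, deg[6]=1+1=2, deg[7]=1+2=3, deg[8]=1+1=2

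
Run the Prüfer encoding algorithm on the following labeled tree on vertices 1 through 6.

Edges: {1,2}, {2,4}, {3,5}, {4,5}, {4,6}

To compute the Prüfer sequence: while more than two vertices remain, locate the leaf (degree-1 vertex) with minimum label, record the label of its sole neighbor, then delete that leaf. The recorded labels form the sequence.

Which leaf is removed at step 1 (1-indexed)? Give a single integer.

Answer: 1

Derivation:
Step 1: current leaves = {1,3,6}. Remove leaf 1 (neighbor: 2).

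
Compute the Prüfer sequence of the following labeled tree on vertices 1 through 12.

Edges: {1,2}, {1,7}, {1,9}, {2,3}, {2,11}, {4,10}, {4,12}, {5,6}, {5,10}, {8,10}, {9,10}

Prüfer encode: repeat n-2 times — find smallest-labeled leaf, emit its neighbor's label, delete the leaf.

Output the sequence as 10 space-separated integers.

Answer: 2 5 10 1 10 2 1 9 10 4

Derivation:
Step 1: leaves = {3,6,7,8,11,12}. Remove smallest leaf 3, emit neighbor 2.
Step 2: leaves = {6,7,8,11,12}. Remove smallest leaf 6, emit neighbor 5.
Step 3: leaves = {5,7,8,11,12}. Remove smallest leaf 5, emit neighbor 10.
Step 4: leaves = {7,8,11,12}. Remove smallest leaf 7, emit neighbor 1.
Step 5: leaves = {8,11,12}. Remove smallest leaf 8, emit neighbor 10.
Step 6: leaves = {11,12}. Remove smallest leaf 11, emit neighbor 2.
Step 7: leaves = {2,12}. Remove smallest leaf 2, emit neighbor 1.
Step 8: leaves = {1,12}. Remove smallest leaf 1, emit neighbor 9.
Step 9: leaves = {9,12}. Remove smallest leaf 9, emit neighbor 10.
Step 10: leaves = {10,12}. Remove smallest leaf 10, emit neighbor 4.
Done: 2 vertices remain (4, 12). Sequence = [2 5 10 1 10 2 1 9 10 4]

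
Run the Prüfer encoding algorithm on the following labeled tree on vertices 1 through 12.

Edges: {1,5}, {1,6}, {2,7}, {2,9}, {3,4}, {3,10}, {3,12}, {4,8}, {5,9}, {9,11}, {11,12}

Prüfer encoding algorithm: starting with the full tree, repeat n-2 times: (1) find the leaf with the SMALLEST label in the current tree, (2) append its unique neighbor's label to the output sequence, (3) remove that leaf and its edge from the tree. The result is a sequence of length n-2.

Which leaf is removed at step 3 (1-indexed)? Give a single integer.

Answer: 5

Derivation:
Step 1: current leaves = {6,7,8,10}. Remove leaf 6 (neighbor: 1).
Step 2: current leaves = {1,7,8,10}. Remove leaf 1 (neighbor: 5).
Step 3: current leaves = {5,7,8,10}. Remove leaf 5 (neighbor: 9).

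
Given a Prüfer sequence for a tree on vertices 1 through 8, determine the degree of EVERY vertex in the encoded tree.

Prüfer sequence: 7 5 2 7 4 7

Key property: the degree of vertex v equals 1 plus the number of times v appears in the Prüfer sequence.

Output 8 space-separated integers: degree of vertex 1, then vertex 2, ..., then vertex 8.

p_1 = 7: count[7] becomes 1
p_2 = 5: count[5] becomes 1
p_3 = 2: count[2] becomes 1
p_4 = 7: count[7] becomes 2
p_5 = 4: count[4] becomes 1
p_6 = 7: count[7] becomes 3
Degrees (1 + count): deg[1]=1+0=1, deg[2]=1+1=2, deg[3]=1+0=1, deg[4]=1+1=2, deg[5]=1+1=2, deg[6]=1+0=1, deg[7]=1+3=4, deg[8]=1+0=1

Answer: 1 2 1 2 2 1 4 1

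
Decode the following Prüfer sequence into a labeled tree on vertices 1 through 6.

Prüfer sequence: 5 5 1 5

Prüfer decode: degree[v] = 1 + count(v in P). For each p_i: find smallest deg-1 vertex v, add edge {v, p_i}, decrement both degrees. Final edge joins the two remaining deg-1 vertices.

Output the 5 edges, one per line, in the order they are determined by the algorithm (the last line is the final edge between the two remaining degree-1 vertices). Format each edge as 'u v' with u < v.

Initial degrees: {1:2, 2:1, 3:1, 4:1, 5:4, 6:1}
Step 1: smallest deg-1 vertex = 2, p_1 = 5. Add edge {2,5}. Now deg[2]=0, deg[5]=3.
Step 2: smallest deg-1 vertex = 3, p_2 = 5. Add edge {3,5}. Now deg[3]=0, deg[5]=2.
Step 3: smallest deg-1 vertex = 4, p_3 = 1. Add edge {1,4}. Now deg[4]=0, deg[1]=1.
Step 4: smallest deg-1 vertex = 1, p_4 = 5. Add edge {1,5}. Now deg[1]=0, deg[5]=1.
Final: two remaining deg-1 vertices are 5, 6. Add edge {5,6}.

Answer: 2 5
3 5
1 4
1 5
5 6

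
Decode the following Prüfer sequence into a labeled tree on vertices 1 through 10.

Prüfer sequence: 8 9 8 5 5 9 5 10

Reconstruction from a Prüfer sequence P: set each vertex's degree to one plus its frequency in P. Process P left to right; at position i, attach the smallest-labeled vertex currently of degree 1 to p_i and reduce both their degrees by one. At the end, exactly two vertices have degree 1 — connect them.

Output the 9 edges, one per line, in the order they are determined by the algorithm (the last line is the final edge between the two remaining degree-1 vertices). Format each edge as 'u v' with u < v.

Answer: 1 8
2 9
3 8
4 5
5 6
7 9
5 8
5 10
9 10

Derivation:
Initial degrees: {1:1, 2:1, 3:1, 4:1, 5:4, 6:1, 7:1, 8:3, 9:3, 10:2}
Step 1: smallest deg-1 vertex = 1, p_1 = 8. Add edge {1,8}. Now deg[1]=0, deg[8]=2.
Step 2: smallest deg-1 vertex = 2, p_2 = 9. Add edge {2,9}. Now deg[2]=0, deg[9]=2.
Step 3: smallest deg-1 vertex = 3, p_3 = 8. Add edge {3,8}. Now deg[3]=0, deg[8]=1.
Step 4: smallest deg-1 vertex = 4, p_4 = 5. Add edge {4,5}. Now deg[4]=0, deg[5]=3.
Step 5: smallest deg-1 vertex = 6, p_5 = 5. Add edge {5,6}. Now deg[6]=0, deg[5]=2.
Step 6: smallest deg-1 vertex = 7, p_6 = 9. Add edge {7,9}. Now deg[7]=0, deg[9]=1.
Step 7: smallest deg-1 vertex = 8, p_7 = 5. Add edge {5,8}. Now deg[8]=0, deg[5]=1.
Step 8: smallest deg-1 vertex = 5, p_8 = 10. Add edge {5,10}. Now deg[5]=0, deg[10]=1.
Final: two remaining deg-1 vertices are 9, 10. Add edge {9,10}.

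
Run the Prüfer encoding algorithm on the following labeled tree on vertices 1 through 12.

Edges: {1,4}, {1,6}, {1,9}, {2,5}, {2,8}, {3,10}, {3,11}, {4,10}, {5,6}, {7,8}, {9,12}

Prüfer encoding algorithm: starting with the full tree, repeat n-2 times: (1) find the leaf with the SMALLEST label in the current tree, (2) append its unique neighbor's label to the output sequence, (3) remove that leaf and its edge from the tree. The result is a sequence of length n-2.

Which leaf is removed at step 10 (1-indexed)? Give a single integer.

Step 1: current leaves = {7,11,12}. Remove leaf 7 (neighbor: 8).
Step 2: current leaves = {8,11,12}. Remove leaf 8 (neighbor: 2).
Step 3: current leaves = {2,11,12}. Remove leaf 2 (neighbor: 5).
Step 4: current leaves = {5,11,12}. Remove leaf 5 (neighbor: 6).
Step 5: current leaves = {6,11,12}. Remove leaf 6 (neighbor: 1).
Step 6: current leaves = {11,12}. Remove leaf 11 (neighbor: 3).
Step 7: current leaves = {3,12}. Remove leaf 3 (neighbor: 10).
Step 8: current leaves = {10,12}. Remove leaf 10 (neighbor: 4).
Step 9: current leaves = {4,12}. Remove leaf 4 (neighbor: 1).
Step 10: current leaves = {1,12}. Remove leaf 1 (neighbor: 9).

Answer: 1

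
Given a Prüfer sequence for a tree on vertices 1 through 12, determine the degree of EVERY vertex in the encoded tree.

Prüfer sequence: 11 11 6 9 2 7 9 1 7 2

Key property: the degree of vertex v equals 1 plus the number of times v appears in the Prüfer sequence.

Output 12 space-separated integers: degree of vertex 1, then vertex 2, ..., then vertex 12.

Answer: 2 3 1 1 1 2 3 1 3 1 3 1

Derivation:
p_1 = 11: count[11] becomes 1
p_2 = 11: count[11] becomes 2
p_3 = 6: count[6] becomes 1
p_4 = 9: count[9] becomes 1
p_5 = 2: count[2] becomes 1
p_6 = 7: count[7] becomes 1
p_7 = 9: count[9] becomes 2
p_8 = 1: count[1] becomes 1
p_9 = 7: count[7] becomes 2
p_10 = 2: count[2] becomes 2
Degrees (1 + count): deg[1]=1+1=2, deg[2]=1+2=3, deg[3]=1+0=1, deg[4]=1+0=1, deg[5]=1+0=1, deg[6]=1+1=2, deg[7]=1+2=3, deg[8]=1+0=1, deg[9]=1+2=3, deg[10]=1+0=1, deg[11]=1+2=3, deg[12]=1+0=1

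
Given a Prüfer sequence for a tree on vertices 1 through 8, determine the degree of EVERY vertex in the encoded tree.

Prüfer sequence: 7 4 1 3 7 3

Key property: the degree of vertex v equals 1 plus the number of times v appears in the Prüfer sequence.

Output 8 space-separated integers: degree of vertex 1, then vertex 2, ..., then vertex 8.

p_1 = 7: count[7] becomes 1
p_2 = 4: count[4] becomes 1
p_3 = 1: count[1] becomes 1
p_4 = 3: count[3] becomes 1
p_5 = 7: count[7] becomes 2
p_6 = 3: count[3] becomes 2
Degrees (1 + count): deg[1]=1+1=2, deg[2]=1+0=1, deg[3]=1+2=3, deg[4]=1+1=2, deg[5]=1+0=1, deg[6]=1+0=1, deg[7]=1+2=3, deg[8]=1+0=1

Answer: 2 1 3 2 1 1 3 1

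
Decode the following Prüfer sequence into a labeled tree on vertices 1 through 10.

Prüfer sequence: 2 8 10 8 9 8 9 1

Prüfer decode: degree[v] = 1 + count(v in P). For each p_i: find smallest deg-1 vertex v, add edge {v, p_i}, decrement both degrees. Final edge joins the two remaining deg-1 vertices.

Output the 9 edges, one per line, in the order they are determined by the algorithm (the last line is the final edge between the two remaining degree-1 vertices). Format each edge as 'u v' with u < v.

Answer: 2 3
2 8
4 10
5 8
6 9
7 8
8 9
1 9
1 10

Derivation:
Initial degrees: {1:2, 2:2, 3:1, 4:1, 5:1, 6:1, 7:1, 8:4, 9:3, 10:2}
Step 1: smallest deg-1 vertex = 3, p_1 = 2. Add edge {2,3}. Now deg[3]=0, deg[2]=1.
Step 2: smallest deg-1 vertex = 2, p_2 = 8. Add edge {2,8}. Now deg[2]=0, deg[8]=3.
Step 3: smallest deg-1 vertex = 4, p_3 = 10. Add edge {4,10}. Now deg[4]=0, deg[10]=1.
Step 4: smallest deg-1 vertex = 5, p_4 = 8. Add edge {5,8}. Now deg[5]=0, deg[8]=2.
Step 5: smallest deg-1 vertex = 6, p_5 = 9. Add edge {6,9}. Now deg[6]=0, deg[9]=2.
Step 6: smallest deg-1 vertex = 7, p_6 = 8. Add edge {7,8}. Now deg[7]=0, deg[8]=1.
Step 7: smallest deg-1 vertex = 8, p_7 = 9. Add edge {8,9}. Now deg[8]=0, deg[9]=1.
Step 8: smallest deg-1 vertex = 9, p_8 = 1. Add edge {1,9}. Now deg[9]=0, deg[1]=1.
Final: two remaining deg-1 vertices are 1, 10. Add edge {1,10}.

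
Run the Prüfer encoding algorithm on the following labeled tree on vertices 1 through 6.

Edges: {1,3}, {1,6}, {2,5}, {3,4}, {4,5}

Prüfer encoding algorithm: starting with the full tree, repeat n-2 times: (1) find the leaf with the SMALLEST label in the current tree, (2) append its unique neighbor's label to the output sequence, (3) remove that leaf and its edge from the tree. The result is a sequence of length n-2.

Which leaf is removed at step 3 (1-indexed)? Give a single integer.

Step 1: current leaves = {2,6}. Remove leaf 2 (neighbor: 5).
Step 2: current leaves = {5,6}. Remove leaf 5 (neighbor: 4).
Step 3: current leaves = {4,6}. Remove leaf 4 (neighbor: 3).

Answer: 4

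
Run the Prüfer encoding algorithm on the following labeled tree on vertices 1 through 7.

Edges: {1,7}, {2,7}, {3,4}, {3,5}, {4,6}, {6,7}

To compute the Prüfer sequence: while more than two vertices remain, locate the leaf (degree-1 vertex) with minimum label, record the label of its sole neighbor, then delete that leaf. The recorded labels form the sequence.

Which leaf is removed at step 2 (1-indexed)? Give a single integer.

Answer: 2

Derivation:
Step 1: current leaves = {1,2,5}. Remove leaf 1 (neighbor: 7).
Step 2: current leaves = {2,5}. Remove leaf 2 (neighbor: 7).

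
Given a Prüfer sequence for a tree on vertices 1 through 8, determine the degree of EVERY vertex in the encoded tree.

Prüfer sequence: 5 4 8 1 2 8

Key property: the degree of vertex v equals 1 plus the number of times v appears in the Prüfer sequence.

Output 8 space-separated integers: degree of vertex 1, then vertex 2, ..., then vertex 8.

Answer: 2 2 1 2 2 1 1 3

Derivation:
p_1 = 5: count[5] becomes 1
p_2 = 4: count[4] becomes 1
p_3 = 8: count[8] becomes 1
p_4 = 1: count[1] becomes 1
p_5 = 2: count[2] becomes 1
p_6 = 8: count[8] becomes 2
Degrees (1 + count): deg[1]=1+1=2, deg[2]=1+1=2, deg[3]=1+0=1, deg[4]=1+1=2, deg[5]=1+1=2, deg[6]=1+0=1, deg[7]=1+0=1, deg[8]=1+2=3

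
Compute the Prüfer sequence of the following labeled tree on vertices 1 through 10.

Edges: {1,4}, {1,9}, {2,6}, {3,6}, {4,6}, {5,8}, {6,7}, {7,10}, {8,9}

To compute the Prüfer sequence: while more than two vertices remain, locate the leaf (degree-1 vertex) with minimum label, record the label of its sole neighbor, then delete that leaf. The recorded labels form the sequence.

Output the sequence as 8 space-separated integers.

Step 1: leaves = {2,3,5,10}. Remove smallest leaf 2, emit neighbor 6.
Step 2: leaves = {3,5,10}. Remove smallest leaf 3, emit neighbor 6.
Step 3: leaves = {5,10}. Remove smallest leaf 5, emit neighbor 8.
Step 4: leaves = {8,10}. Remove smallest leaf 8, emit neighbor 9.
Step 5: leaves = {9,10}. Remove smallest leaf 9, emit neighbor 1.
Step 6: leaves = {1,10}. Remove smallest leaf 1, emit neighbor 4.
Step 7: leaves = {4,10}. Remove smallest leaf 4, emit neighbor 6.
Step 8: leaves = {6,10}. Remove smallest leaf 6, emit neighbor 7.
Done: 2 vertices remain (7, 10). Sequence = [6 6 8 9 1 4 6 7]

Answer: 6 6 8 9 1 4 6 7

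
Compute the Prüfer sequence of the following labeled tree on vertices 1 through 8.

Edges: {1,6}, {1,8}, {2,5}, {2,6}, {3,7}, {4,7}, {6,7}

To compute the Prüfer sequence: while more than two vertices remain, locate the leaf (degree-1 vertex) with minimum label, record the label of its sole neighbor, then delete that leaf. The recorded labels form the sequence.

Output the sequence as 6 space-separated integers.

Step 1: leaves = {3,4,5,8}. Remove smallest leaf 3, emit neighbor 7.
Step 2: leaves = {4,5,8}. Remove smallest leaf 4, emit neighbor 7.
Step 3: leaves = {5,7,8}. Remove smallest leaf 5, emit neighbor 2.
Step 4: leaves = {2,7,8}. Remove smallest leaf 2, emit neighbor 6.
Step 5: leaves = {7,8}. Remove smallest leaf 7, emit neighbor 6.
Step 6: leaves = {6,8}. Remove smallest leaf 6, emit neighbor 1.
Done: 2 vertices remain (1, 8). Sequence = [7 7 2 6 6 1]

Answer: 7 7 2 6 6 1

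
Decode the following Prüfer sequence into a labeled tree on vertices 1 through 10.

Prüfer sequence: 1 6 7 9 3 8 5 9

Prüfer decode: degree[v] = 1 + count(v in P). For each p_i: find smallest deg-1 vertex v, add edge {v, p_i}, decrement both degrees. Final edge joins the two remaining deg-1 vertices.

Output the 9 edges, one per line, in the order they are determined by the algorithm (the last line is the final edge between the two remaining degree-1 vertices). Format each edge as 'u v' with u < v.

Initial degrees: {1:2, 2:1, 3:2, 4:1, 5:2, 6:2, 7:2, 8:2, 9:3, 10:1}
Step 1: smallest deg-1 vertex = 2, p_1 = 1. Add edge {1,2}. Now deg[2]=0, deg[1]=1.
Step 2: smallest deg-1 vertex = 1, p_2 = 6. Add edge {1,6}. Now deg[1]=0, deg[6]=1.
Step 3: smallest deg-1 vertex = 4, p_3 = 7. Add edge {4,7}. Now deg[4]=0, deg[7]=1.
Step 4: smallest deg-1 vertex = 6, p_4 = 9. Add edge {6,9}. Now deg[6]=0, deg[9]=2.
Step 5: smallest deg-1 vertex = 7, p_5 = 3. Add edge {3,7}. Now deg[7]=0, deg[3]=1.
Step 6: smallest deg-1 vertex = 3, p_6 = 8. Add edge {3,8}. Now deg[3]=0, deg[8]=1.
Step 7: smallest deg-1 vertex = 8, p_7 = 5. Add edge {5,8}. Now deg[8]=0, deg[5]=1.
Step 8: smallest deg-1 vertex = 5, p_8 = 9. Add edge {5,9}. Now deg[5]=0, deg[9]=1.
Final: two remaining deg-1 vertices are 9, 10. Add edge {9,10}.

Answer: 1 2
1 6
4 7
6 9
3 7
3 8
5 8
5 9
9 10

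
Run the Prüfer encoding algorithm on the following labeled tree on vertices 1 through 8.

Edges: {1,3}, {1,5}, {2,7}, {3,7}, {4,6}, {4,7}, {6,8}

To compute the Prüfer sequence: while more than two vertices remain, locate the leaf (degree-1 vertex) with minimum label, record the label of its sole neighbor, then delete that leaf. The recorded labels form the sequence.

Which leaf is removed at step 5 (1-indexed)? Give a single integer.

Answer: 7

Derivation:
Step 1: current leaves = {2,5,8}. Remove leaf 2 (neighbor: 7).
Step 2: current leaves = {5,8}. Remove leaf 5 (neighbor: 1).
Step 3: current leaves = {1,8}. Remove leaf 1 (neighbor: 3).
Step 4: current leaves = {3,8}. Remove leaf 3 (neighbor: 7).
Step 5: current leaves = {7,8}. Remove leaf 7 (neighbor: 4).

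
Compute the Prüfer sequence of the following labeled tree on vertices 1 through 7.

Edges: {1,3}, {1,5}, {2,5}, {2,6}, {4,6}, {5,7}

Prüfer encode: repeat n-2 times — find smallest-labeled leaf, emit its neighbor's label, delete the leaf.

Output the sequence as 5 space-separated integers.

Step 1: leaves = {3,4,7}. Remove smallest leaf 3, emit neighbor 1.
Step 2: leaves = {1,4,7}. Remove smallest leaf 1, emit neighbor 5.
Step 3: leaves = {4,7}. Remove smallest leaf 4, emit neighbor 6.
Step 4: leaves = {6,7}. Remove smallest leaf 6, emit neighbor 2.
Step 5: leaves = {2,7}. Remove smallest leaf 2, emit neighbor 5.
Done: 2 vertices remain (5, 7). Sequence = [1 5 6 2 5]

Answer: 1 5 6 2 5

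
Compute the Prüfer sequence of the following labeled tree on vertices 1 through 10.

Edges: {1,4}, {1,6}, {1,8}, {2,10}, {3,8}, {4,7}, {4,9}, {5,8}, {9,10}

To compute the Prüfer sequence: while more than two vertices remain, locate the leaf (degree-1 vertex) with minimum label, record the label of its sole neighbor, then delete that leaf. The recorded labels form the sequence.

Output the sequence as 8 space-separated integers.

Answer: 10 8 8 1 4 1 4 9

Derivation:
Step 1: leaves = {2,3,5,6,7}. Remove smallest leaf 2, emit neighbor 10.
Step 2: leaves = {3,5,6,7,10}. Remove smallest leaf 3, emit neighbor 8.
Step 3: leaves = {5,6,7,10}. Remove smallest leaf 5, emit neighbor 8.
Step 4: leaves = {6,7,8,10}. Remove smallest leaf 6, emit neighbor 1.
Step 5: leaves = {7,8,10}. Remove smallest leaf 7, emit neighbor 4.
Step 6: leaves = {8,10}. Remove smallest leaf 8, emit neighbor 1.
Step 7: leaves = {1,10}. Remove smallest leaf 1, emit neighbor 4.
Step 8: leaves = {4,10}. Remove smallest leaf 4, emit neighbor 9.
Done: 2 vertices remain (9, 10). Sequence = [10 8 8 1 4 1 4 9]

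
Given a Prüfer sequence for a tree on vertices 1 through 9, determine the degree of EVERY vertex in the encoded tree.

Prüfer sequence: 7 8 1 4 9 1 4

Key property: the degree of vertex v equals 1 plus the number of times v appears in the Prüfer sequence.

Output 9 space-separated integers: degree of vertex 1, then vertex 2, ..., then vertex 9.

Answer: 3 1 1 3 1 1 2 2 2

Derivation:
p_1 = 7: count[7] becomes 1
p_2 = 8: count[8] becomes 1
p_3 = 1: count[1] becomes 1
p_4 = 4: count[4] becomes 1
p_5 = 9: count[9] becomes 1
p_6 = 1: count[1] becomes 2
p_7 = 4: count[4] becomes 2
Degrees (1 + count): deg[1]=1+2=3, deg[2]=1+0=1, deg[3]=1+0=1, deg[4]=1+2=3, deg[5]=1+0=1, deg[6]=1+0=1, deg[7]=1+1=2, deg[8]=1+1=2, deg[9]=1+1=2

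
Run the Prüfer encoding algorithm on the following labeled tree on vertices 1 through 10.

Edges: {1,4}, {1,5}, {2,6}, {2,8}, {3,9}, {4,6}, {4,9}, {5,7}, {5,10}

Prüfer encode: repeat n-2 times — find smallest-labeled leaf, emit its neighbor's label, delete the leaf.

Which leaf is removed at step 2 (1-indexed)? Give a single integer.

Step 1: current leaves = {3,7,8,10}. Remove leaf 3 (neighbor: 9).
Step 2: current leaves = {7,8,9,10}. Remove leaf 7 (neighbor: 5).

Answer: 7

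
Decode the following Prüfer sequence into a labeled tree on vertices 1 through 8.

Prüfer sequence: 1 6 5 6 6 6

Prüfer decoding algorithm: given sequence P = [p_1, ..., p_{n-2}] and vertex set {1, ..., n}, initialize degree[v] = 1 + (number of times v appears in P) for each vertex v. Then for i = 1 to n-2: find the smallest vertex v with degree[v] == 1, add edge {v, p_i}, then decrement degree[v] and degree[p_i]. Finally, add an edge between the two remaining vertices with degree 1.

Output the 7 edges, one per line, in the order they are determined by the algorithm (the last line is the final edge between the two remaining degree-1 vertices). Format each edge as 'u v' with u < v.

Initial degrees: {1:2, 2:1, 3:1, 4:1, 5:2, 6:5, 7:1, 8:1}
Step 1: smallest deg-1 vertex = 2, p_1 = 1. Add edge {1,2}. Now deg[2]=0, deg[1]=1.
Step 2: smallest deg-1 vertex = 1, p_2 = 6. Add edge {1,6}. Now deg[1]=0, deg[6]=4.
Step 3: smallest deg-1 vertex = 3, p_3 = 5. Add edge {3,5}. Now deg[3]=0, deg[5]=1.
Step 4: smallest deg-1 vertex = 4, p_4 = 6. Add edge {4,6}. Now deg[4]=0, deg[6]=3.
Step 5: smallest deg-1 vertex = 5, p_5 = 6. Add edge {5,6}. Now deg[5]=0, deg[6]=2.
Step 6: smallest deg-1 vertex = 7, p_6 = 6. Add edge {6,7}. Now deg[7]=0, deg[6]=1.
Final: two remaining deg-1 vertices are 6, 8. Add edge {6,8}.

Answer: 1 2
1 6
3 5
4 6
5 6
6 7
6 8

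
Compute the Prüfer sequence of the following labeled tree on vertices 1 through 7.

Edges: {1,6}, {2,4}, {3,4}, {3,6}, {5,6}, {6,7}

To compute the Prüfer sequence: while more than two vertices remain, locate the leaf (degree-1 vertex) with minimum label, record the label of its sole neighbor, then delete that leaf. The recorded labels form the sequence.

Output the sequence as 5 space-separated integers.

Answer: 6 4 3 6 6

Derivation:
Step 1: leaves = {1,2,5,7}. Remove smallest leaf 1, emit neighbor 6.
Step 2: leaves = {2,5,7}. Remove smallest leaf 2, emit neighbor 4.
Step 3: leaves = {4,5,7}. Remove smallest leaf 4, emit neighbor 3.
Step 4: leaves = {3,5,7}. Remove smallest leaf 3, emit neighbor 6.
Step 5: leaves = {5,7}. Remove smallest leaf 5, emit neighbor 6.
Done: 2 vertices remain (6, 7). Sequence = [6 4 3 6 6]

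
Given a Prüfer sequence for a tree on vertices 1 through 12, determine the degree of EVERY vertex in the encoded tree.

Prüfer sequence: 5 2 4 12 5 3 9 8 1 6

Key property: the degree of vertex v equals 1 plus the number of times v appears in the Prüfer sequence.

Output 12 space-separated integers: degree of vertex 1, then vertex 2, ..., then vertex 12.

p_1 = 5: count[5] becomes 1
p_2 = 2: count[2] becomes 1
p_3 = 4: count[4] becomes 1
p_4 = 12: count[12] becomes 1
p_5 = 5: count[5] becomes 2
p_6 = 3: count[3] becomes 1
p_7 = 9: count[9] becomes 1
p_8 = 8: count[8] becomes 1
p_9 = 1: count[1] becomes 1
p_10 = 6: count[6] becomes 1
Degrees (1 + count): deg[1]=1+1=2, deg[2]=1+1=2, deg[3]=1+1=2, deg[4]=1+1=2, deg[5]=1+2=3, deg[6]=1+1=2, deg[7]=1+0=1, deg[8]=1+1=2, deg[9]=1+1=2, deg[10]=1+0=1, deg[11]=1+0=1, deg[12]=1+1=2

Answer: 2 2 2 2 3 2 1 2 2 1 1 2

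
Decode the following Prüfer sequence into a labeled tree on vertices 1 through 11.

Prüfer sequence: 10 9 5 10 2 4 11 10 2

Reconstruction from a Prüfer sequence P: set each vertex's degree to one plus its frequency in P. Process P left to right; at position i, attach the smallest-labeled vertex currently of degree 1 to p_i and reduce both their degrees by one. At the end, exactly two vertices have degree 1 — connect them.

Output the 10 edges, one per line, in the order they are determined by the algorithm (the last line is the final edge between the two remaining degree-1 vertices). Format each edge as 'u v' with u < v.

Initial degrees: {1:1, 2:3, 3:1, 4:2, 5:2, 6:1, 7:1, 8:1, 9:2, 10:4, 11:2}
Step 1: smallest deg-1 vertex = 1, p_1 = 10. Add edge {1,10}. Now deg[1]=0, deg[10]=3.
Step 2: smallest deg-1 vertex = 3, p_2 = 9. Add edge {3,9}. Now deg[3]=0, deg[9]=1.
Step 3: smallest deg-1 vertex = 6, p_3 = 5. Add edge {5,6}. Now deg[6]=0, deg[5]=1.
Step 4: smallest deg-1 vertex = 5, p_4 = 10. Add edge {5,10}. Now deg[5]=0, deg[10]=2.
Step 5: smallest deg-1 vertex = 7, p_5 = 2. Add edge {2,7}. Now deg[7]=0, deg[2]=2.
Step 6: smallest deg-1 vertex = 8, p_6 = 4. Add edge {4,8}. Now deg[8]=0, deg[4]=1.
Step 7: smallest deg-1 vertex = 4, p_7 = 11. Add edge {4,11}. Now deg[4]=0, deg[11]=1.
Step 8: smallest deg-1 vertex = 9, p_8 = 10. Add edge {9,10}. Now deg[9]=0, deg[10]=1.
Step 9: smallest deg-1 vertex = 10, p_9 = 2. Add edge {2,10}. Now deg[10]=0, deg[2]=1.
Final: two remaining deg-1 vertices are 2, 11. Add edge {2,11}.

Answer: 1 10
3 9
5 6
5 10
2 7
4 8
4 11
9 10
2 10
2 11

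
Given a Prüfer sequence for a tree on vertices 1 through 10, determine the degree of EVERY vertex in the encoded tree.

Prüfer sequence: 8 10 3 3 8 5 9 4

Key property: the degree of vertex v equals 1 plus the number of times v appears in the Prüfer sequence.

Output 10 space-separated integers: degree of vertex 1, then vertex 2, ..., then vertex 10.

Answer: 1 1 3 2 2 1 1 3 2 2

Derivation:
p_1 = 8: count[8] becomes 1
p_2 = 10: count[10] becomes 1
p_3 = 3: count[3] becomes 1
p_4 = 3: count[3] becomes 2
p_5 = 8: count[8] becomes 2
p_6 = 5: count[5] becomes 1
p_7 = 9: count[9] becomes 1
p_8 = 4: count[4] becomes 1
Degrees (1 + count): deg[1]=1+0=1, deg[2]=1+0=1, deg[3]=1+2=3, deg[4]=1+1=2, deg[5]=1+1=2, deg[6]=1+0=1, deg[7]=1+0=1, deg[8]=1+2=3, deg[9]=1+1=2, deg[10]=1+1=2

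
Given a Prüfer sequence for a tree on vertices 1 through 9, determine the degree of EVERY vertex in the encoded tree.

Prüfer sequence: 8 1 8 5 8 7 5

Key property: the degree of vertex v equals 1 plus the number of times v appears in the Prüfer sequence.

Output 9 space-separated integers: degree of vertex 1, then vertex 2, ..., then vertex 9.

Answer: 2 1 1 1 3 1 2 4 1

Derivation:
p_1 = 8: count[8] becomes 1
p_2 = 1: count[1] becomes 1
p_3 = 8: count[8] becomes 2
p_4 = 5: count[5] becomes 1
p_5 = 8: count[8] becomes 3
p_6 = 7: count[7] becomes 1
p_7 = 5: count[5] becomes 2
Degrees (1 + count): deg[1]=1+1=2, deg[2]=1+0=1, deg[3]=1+0=1, deg[4]=1+0=1, deg[5]=1+2=3, deg[6]=1+0=1, deg[7]=1+1=2, deg[8]=1+3=4, deg[9]=1+0=1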